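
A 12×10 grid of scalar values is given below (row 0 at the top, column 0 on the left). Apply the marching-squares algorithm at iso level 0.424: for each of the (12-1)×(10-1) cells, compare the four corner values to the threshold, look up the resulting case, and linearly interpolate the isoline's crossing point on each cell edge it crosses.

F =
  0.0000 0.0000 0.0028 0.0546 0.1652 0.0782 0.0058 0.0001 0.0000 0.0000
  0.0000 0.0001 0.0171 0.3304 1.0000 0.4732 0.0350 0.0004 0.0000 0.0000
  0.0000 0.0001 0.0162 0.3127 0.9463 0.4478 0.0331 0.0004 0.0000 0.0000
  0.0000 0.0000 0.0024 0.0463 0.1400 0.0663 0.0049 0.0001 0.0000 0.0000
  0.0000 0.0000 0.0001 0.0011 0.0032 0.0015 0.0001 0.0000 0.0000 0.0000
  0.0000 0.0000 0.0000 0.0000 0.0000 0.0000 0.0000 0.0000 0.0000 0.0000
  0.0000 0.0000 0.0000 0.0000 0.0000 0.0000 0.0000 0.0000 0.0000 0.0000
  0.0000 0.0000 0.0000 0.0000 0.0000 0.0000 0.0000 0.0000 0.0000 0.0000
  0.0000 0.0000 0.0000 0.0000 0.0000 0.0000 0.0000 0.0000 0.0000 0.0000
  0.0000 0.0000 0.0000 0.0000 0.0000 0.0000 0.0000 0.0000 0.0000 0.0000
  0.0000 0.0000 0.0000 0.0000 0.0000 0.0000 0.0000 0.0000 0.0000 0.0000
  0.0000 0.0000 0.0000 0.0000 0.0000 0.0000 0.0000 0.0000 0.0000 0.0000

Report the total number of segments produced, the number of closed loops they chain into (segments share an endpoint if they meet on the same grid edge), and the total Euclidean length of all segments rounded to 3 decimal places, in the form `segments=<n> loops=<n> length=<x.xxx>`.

segments=8 loops=1 length=6.713

cell (0,3): code 0100 → (0.310,4.000)–(1.000,3.140)
cell (0,4): code 1100 → (0.875,5.000)–(0.310,4.000)
cell (0,5): code 1000 → (1.000,5.112)–(0.875,5.000)
cell (1,3): code 0110 → (1.000,3.140)–(2.000,3.176)
cell (1,5): code 1001 → (2.000,5.057)–(1.000,5.112)
cell (2,3): code 0010 → (2.000,3.176)–(2.648,4.000)
cell (2,4): code 0011 → (2.648,4.000)–(2.062,5.000)
cell (2,5): code 0001 → (2.062,5.000)–(2.000,5.057)
total: 8 segments, chained into 1 closed loop(s), length Σ = 6.713282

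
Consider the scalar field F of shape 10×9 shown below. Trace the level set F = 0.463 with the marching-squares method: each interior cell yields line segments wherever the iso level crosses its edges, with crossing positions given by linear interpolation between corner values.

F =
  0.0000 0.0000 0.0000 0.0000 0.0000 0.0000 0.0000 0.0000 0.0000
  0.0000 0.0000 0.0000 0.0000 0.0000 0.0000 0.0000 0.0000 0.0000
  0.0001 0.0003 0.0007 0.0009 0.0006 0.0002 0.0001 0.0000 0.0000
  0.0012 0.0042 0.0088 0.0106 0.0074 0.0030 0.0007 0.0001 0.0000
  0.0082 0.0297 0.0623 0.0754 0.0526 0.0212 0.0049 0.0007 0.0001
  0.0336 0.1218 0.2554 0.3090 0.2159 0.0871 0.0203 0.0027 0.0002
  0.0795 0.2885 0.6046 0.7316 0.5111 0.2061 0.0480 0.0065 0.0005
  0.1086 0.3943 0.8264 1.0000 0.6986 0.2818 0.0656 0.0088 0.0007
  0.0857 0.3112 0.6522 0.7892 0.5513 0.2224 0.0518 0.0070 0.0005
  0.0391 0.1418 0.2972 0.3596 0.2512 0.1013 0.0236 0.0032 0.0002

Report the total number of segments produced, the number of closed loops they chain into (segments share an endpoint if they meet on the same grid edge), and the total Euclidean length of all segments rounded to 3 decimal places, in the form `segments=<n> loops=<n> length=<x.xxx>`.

segments=12 loops=1 length=10.497

cell (5,1): code 0100 → (5.595,2.000)–(6.000,1.552)
cell (5,2): code 1100 → (5.364,3.000)–(5.595,2.000)
cell (5,3): code 1100 → (5.837,4.000)–(5.364,3.000)
cell (5,4): code 1000 → (6.000,4.158)–(5.837,4.000)
cell (6,1): code 0110 → (6.000,1.552)–(7.000,1.159)
cell (6,4): code 1001 → (7.000,4.565)–(6.000,4.158)
cell (7,1): code 0110 → (7.000,1.159)–(8.000,1.445)
cell (7,4): code 1001 → (8.000,4.268)–(7.000,4.565)
cell (8,1): code 0010 → (8.000,1.445)–(8.533,2.000)
cell (8,2): code 0011 → (8.533,2.000)–(8.759,3.000)
cell (8,3): code 0011 → (8.759,3.000)–(8.294,4.000)
cell (8,4): code 0001 → (8.294,4.000)–(8.000,4.268)
total: 12 segments, chained into 1 closed loop(s), length Σ = 10.496591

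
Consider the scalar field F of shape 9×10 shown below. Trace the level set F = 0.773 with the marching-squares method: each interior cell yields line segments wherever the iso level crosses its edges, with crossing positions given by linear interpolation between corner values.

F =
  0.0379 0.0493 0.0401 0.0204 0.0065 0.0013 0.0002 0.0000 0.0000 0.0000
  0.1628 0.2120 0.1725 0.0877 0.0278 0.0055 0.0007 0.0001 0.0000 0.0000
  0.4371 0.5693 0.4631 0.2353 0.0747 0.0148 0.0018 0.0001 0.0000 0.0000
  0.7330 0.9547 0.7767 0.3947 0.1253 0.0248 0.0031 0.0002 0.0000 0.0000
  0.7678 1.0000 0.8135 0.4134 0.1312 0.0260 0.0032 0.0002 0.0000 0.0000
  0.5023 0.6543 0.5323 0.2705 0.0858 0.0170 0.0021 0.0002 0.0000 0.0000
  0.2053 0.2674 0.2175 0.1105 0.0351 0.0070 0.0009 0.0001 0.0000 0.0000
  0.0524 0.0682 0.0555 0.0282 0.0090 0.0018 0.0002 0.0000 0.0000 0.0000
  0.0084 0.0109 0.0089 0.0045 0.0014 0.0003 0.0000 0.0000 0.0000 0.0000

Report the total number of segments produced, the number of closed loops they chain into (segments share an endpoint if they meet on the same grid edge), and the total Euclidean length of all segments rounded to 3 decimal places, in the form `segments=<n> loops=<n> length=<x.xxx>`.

segments=8 loops=1 length=6.555

cell (2,0): code 0100 → (2.529,1.000)–(3.000,0.180)
cell (2,1): code 1100 → (2.988,2.000)–(2.529,1.000)
cell (2,2): code 1000 → (3.000,2.010)–(2.988,2.000)
cell (3,0): code 0110 → (3.000,0.180)–(4.000,0.022)
cell (3,2): code 1001 → (4.000,2.101)–(3.000,2.010)
cell (4,0): code 0010 → (4.000,0.022)–(4.657,1.000)
cell (4,1): code 0011 → (4.657,1.000)–(4.144,2.000)
cell (4,2): code 0001 → (4.144,2.000)–(4.000,2.101)
total: 8 segments, chained into 1 closed loop(s), length Σ = 6.555377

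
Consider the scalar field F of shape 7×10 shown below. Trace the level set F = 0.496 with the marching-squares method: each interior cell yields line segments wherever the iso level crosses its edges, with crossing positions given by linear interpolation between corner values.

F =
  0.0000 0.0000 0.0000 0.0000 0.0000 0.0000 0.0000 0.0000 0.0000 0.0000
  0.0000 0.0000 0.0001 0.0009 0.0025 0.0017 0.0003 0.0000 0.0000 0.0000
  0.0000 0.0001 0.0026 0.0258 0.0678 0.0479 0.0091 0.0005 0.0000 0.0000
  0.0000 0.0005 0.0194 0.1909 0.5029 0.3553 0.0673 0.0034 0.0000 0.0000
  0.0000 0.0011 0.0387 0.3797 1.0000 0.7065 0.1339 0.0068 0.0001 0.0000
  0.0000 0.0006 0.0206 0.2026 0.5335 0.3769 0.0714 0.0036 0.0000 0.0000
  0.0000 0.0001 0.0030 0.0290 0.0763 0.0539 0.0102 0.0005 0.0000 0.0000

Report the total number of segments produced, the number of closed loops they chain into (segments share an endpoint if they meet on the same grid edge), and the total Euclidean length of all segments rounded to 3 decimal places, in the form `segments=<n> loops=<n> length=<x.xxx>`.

cell (2,3): code 0100 → (2.984,4.000)–(3.000,3.978)
cell (2,4): code 1000 → (3.000,4.047)–(2.984,4.000)
cell (3,3): code 0110 → (3.000,3.978)–(4.000,3.187)
cell (3,4): code 1101 → (3.401,5.000)–(3.000,4.047)
cell (3,5): code 1000 → (4.000,5.368)–(3.401,5.000)
cell (4,3): code 0110 → (4.000,3.187)–(5.000,3.887)
cell (4,4): code 1011 → (5.000,4.239)–(4.639,5.000)
cell (4,5): code 0001 → (4.639,5.000)–(4.000,5.368)
cell (5,3): code 0010 → (5.000,3.887)–(5.082,4.000)
cell (5,4): code 0001 → (5.082,4.000)–(5.000,4.239)
total: 10 segments, chained into 1 closed loop(s), length Σ = 6.280491

segments=10 loops=1 length=6.280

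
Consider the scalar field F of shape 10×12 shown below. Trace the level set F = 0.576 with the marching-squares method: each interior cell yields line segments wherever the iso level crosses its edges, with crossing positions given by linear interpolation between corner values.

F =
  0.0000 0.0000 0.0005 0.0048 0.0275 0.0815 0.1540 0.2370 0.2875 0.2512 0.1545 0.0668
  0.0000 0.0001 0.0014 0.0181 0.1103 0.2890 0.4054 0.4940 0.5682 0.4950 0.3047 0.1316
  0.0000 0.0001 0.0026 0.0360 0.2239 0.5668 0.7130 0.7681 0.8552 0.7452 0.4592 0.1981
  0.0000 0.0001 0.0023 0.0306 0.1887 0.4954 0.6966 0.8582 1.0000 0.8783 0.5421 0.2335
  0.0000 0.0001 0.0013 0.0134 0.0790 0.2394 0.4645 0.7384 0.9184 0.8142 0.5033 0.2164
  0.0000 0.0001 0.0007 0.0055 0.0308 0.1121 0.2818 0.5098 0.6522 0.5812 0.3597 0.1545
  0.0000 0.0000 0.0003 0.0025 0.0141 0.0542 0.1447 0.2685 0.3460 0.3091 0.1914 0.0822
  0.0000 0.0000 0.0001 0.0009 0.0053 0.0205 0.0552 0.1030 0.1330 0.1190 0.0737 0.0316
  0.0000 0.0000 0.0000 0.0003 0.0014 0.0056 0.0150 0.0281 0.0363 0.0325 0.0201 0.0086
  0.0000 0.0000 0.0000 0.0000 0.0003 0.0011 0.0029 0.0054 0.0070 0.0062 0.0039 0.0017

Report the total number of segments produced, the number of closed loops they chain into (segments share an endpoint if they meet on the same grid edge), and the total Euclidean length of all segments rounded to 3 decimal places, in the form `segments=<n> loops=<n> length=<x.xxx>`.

segments=16 loops=1 length=13.946

cell (1,5): code 0100 → (1.555,6.000)–(2.000,5.063)
cell (1,6): code 1100 → (1.299,7.000)–(1.555,6.000)
cell (1,7): code 1100 → (1.027,8.000)–(1.299,7.000)
cell (1,8): code 1100 → (1.324,9.000)–(1.027,8.000)
cell (1,9): code 1000 → (2.000,9.592)–(1.324,9.000)
cell (2,5): code 0110 → (2.000,5.063)–(3.000,5.401)
cell (2,9): code 1001 → (3.000,9.899)–(2.000,9.592)
cell (3,5): code 0010 → (3.000,5.401)–(3.520,6.000)
cell (3,6): code 0111 → (3.520,6.000)–(4.000,6.407)
cell (3,9): code 1001 → (4.000,9.766)–(3.000,9.899)
cell (4,6): code 0010 → (4.000,6.407)–(4.710,7.000)
cell (4,7): code 0111 → (4.710,7.000)–(5.000,7.465)
cell (4,9): code 1001 → (5.000,9.023)–(4.000,9.766)
cell (5,7): code 0010 → (5.000,7.465)–(5.249,8.000)
cell (5,8): code 0011 → (5.249,8.000)–(5.019,9.000)
cell (5,9): code 0001 → (5.019,9.000)–(5.000,9.023)
total: 16 segments, chained into 1 closed loop(s), length Σ = 13.946120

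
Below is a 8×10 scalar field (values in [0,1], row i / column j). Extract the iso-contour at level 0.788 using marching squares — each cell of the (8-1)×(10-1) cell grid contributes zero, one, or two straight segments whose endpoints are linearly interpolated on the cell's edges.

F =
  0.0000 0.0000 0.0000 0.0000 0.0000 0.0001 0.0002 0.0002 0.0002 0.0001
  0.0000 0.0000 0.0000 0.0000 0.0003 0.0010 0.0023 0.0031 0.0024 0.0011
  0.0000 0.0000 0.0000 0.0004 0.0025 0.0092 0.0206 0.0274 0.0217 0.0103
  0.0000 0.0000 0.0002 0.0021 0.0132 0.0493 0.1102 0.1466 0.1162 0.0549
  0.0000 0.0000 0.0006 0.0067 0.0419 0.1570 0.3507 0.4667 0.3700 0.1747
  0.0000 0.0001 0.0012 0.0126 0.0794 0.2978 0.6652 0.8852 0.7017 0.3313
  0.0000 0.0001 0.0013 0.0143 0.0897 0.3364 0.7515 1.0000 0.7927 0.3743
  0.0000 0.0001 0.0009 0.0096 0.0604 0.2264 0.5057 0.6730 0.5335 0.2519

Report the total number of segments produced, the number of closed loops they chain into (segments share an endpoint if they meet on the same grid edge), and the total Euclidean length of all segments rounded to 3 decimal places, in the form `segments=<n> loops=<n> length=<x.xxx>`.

segments=8 loops=1 length=5.545

cell (4,6): code 0100 → (4.768,7.000)–(5.000,6.558)
cell (4,7): code 1000 → (5.000,7.530)–(4.768,7.000)
cell (5,6): code 0110 → (5.000,6.558)–(6.000,6.147)
cell (5,7): code 1101 → (5.948,8.000)–(5.000,7.530)
cell (5,8): code 1000 → (6.000,8.011)–(5.948,8.000)
cell (6,6): code 0010 → (6.000,6.147)–(6.648,7.000)
cell (6,7): code 0011 → (6.648,7.000)–(6.018,8.000)
cell (6,8): code 0001 → (6.018,8.000)–(6.000,8.011)
total: 8 segments, chained into 1 closed loop(s), length Σ = 5.545069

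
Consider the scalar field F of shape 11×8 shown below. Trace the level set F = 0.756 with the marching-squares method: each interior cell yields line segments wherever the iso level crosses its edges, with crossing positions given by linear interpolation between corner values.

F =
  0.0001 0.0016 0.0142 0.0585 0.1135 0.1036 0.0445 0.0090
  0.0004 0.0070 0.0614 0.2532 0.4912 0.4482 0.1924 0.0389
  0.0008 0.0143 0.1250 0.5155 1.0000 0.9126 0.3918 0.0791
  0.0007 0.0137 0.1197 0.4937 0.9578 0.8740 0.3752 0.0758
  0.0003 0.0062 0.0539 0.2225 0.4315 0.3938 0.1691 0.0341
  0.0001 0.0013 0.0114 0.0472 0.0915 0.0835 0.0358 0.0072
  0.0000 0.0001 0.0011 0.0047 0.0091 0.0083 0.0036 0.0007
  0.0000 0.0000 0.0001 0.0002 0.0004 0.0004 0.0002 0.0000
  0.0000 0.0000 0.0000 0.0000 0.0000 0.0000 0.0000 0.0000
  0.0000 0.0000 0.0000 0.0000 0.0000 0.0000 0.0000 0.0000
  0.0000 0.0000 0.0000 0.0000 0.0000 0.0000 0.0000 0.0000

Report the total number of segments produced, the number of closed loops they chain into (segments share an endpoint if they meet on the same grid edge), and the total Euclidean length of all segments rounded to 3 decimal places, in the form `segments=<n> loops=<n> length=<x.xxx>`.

cell (1,3): code 0100 → (1.520,4.000)–(2.000,3.496)
cell (1,4): code 1100 → (1.663,5.000)–(1.520,4.000)
cell (1,5): code 1000 → (2.000,5.301)–(1.663,5.000)
cell (2,3): code 0110 → (2.000,3.496)–(3.000,3.565)
cell (2,5): code 1001 → (3.000,5.237)–(2.000,5.301)
cell (3,3): code 0010 → (3.000,3.565)–(3.383,4.000)
cell (3,4): code 0011 → (3.383,4.000)–(3.246,5.000)
cell (3,5): code 0001 → (3.246,5.000)–(3.000,5.237)
total: 8 segments, chained into 1 closed loop(s), length Σ = 6.091981

segments=8 loops=1 length=6.092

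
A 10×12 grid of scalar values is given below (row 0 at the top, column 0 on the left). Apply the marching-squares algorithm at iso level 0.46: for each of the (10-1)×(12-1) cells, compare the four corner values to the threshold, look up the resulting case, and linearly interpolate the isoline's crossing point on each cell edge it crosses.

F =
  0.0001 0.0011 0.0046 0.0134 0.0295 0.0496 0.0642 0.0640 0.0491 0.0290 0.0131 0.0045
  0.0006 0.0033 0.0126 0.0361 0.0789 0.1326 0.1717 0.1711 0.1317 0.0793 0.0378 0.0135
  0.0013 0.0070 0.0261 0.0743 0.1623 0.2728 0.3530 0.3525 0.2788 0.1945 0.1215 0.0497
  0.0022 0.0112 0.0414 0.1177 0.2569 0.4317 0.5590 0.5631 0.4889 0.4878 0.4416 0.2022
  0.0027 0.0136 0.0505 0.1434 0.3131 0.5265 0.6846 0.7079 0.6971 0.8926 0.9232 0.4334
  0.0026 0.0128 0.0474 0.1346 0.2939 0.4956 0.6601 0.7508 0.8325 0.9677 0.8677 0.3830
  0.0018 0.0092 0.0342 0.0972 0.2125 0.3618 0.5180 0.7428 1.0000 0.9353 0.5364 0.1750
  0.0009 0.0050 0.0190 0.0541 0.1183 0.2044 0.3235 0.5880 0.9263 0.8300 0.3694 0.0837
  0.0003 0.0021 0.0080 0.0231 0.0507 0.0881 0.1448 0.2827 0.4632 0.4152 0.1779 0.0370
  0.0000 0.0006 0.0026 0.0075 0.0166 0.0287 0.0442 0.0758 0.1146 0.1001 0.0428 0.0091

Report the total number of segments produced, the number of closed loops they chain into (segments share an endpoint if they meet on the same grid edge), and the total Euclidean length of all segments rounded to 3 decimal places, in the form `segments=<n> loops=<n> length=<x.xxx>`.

segments=24 loops=1 length=18.392

cell (2,5): code 0100 → (2.519,6.000)–(3.000,5.222)
cell (2,6): code 1100 → (2.510,7.000)–(2.519,6.000)
cell (2,7): code 1100 → (2.862,8.000)–(2.510,7.000)
cell (2,8): code 1100 → (2.905,9.000)–(2.862,8.000)
cell (2,9): code 1000 → (3.000,9.602)–(2.905,9.000)
cell (3,4): code 0100 → (3.299,5.000)–(4.000,4.688)
cell (3,5): code 1110 → (3.000,5.222)–(3.299,5.000)
cell (3,9): code 1101 → (3.038,10.000)–(3.000,9.602)
cell (3,10): code 1000 → (4.000,10.946)–(3.038,10.000)
cell (4,4): code 0110 → (4.000,4.688)–(5.000,4.824)
cell (4,10): code 1001 → (5.000,10.841)–(4.000,10.946)
cell (5,4): code 0010 → (5.000,4.824)–(5.266,5.000)
cell (5,5): code 0111 → (5.266,5.000)–(6.000,5.629)
cell (5,10): code 1001 → (6.000,10.211)–(5.000,10.841)
cell (6,5): code 0010 → (6.000,5.629)–(6.298,6.000)
cell (6,6): code 0111 → (6.298,6.000)–(7.000,6.516)
cell (6,9): code 1011 → (7.000,9.803)–(6.457,10.000)
cell (6,10): code 0001 → (6.457,10.000)–(6.000,10.211)
cell (7,6): code 0010 → (7.000,6.516)–(7.419,7.000)
cell (7,7): code 0111 → (7.419,7.000)–(8.000,7.982)
cell (7,8): code 1011 → (8.000,8.067)–(7.892,9.000)
cell (7,9): code 0001 → (7.892,9.000)–(7.000,9.803)
cell (8,7): code 0010 → (8.000,7.982)–(8.009,8.000)
cell (8,8): code 0001 → (8.009,8.000)–(8.000,8.067)
total: 24 segments, chained into 1 closed loop(s), length Σ = 18.392154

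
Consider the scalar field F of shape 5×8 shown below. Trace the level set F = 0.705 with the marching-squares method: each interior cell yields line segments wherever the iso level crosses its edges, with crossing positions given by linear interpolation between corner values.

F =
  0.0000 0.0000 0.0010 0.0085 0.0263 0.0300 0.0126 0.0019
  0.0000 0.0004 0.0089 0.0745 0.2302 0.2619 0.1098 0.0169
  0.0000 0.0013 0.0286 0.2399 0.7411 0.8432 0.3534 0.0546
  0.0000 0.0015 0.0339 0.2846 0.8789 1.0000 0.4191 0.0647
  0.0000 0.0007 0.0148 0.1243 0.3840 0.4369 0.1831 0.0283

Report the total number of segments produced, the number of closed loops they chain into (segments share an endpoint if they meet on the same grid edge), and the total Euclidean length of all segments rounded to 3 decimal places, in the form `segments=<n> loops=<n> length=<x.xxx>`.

cell (1,3): code 0100 → (1.929,4.000)–(2.000,3.928)
cell (1,4): code 1100 → (1.762,5.000)–(1.929,4.000)
cell (1,5): code 1000 → (2.000,5.282)–(1.762,5.000)
cell (2,3): code 0110 → (2.000,3.928)–(3.000,3.707)
cell (2,5): code 1001 → (3.000,5.508)–(2.000,5.282)
cell (3,3): code 0010 → (3.000,3.707)–(3.351,4.000)
cell (3,4): code 0011 → (3.351,4.000)–(3.524,5.000)
cell (3,5): code 0001 → (3.524,5.000)–(3.000,5.508)
total: 8 segments, chained into 1 closed loop(s), length Σ = 5.734573

segments=8 loops=1 length=5.735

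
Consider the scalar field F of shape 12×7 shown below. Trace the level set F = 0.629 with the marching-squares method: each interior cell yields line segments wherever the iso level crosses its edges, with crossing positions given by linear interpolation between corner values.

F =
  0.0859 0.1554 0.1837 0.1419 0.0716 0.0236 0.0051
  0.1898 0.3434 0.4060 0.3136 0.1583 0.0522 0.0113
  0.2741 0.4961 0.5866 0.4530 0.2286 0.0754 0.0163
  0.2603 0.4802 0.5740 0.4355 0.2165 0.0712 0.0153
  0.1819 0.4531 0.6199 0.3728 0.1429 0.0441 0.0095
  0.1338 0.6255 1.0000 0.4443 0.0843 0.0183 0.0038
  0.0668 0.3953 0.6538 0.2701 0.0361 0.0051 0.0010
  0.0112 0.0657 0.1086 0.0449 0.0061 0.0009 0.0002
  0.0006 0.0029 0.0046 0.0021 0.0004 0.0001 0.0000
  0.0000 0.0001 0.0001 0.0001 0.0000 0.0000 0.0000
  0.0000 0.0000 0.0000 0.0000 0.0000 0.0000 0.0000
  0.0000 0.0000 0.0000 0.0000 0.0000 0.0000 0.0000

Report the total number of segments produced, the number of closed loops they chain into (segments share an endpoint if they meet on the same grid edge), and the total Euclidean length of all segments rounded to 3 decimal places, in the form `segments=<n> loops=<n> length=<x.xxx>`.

segments=6 loops=1 length=5.268

cell (4,1): code 0100 → (4.024,2.000)–(5.000,1.009)
cell (4,2): code 1000 → (5.000,2.668)–(4.024,2.000)
cell (5,1): code 0110 → (5.000,1.009)–(6.000,1.904)
cell (5,2): code 1001 → (6.000,2.065)–(5.000,2.668)
cell (6,1): code 0010 → (6.000,1.904)–(6.045,2.000)
cell (6,2): code 0001 → (6.045,2.000)–(6.000,2.065)
total: 6 segments, chained into 1 closed loop(s), length Σ = 5.268039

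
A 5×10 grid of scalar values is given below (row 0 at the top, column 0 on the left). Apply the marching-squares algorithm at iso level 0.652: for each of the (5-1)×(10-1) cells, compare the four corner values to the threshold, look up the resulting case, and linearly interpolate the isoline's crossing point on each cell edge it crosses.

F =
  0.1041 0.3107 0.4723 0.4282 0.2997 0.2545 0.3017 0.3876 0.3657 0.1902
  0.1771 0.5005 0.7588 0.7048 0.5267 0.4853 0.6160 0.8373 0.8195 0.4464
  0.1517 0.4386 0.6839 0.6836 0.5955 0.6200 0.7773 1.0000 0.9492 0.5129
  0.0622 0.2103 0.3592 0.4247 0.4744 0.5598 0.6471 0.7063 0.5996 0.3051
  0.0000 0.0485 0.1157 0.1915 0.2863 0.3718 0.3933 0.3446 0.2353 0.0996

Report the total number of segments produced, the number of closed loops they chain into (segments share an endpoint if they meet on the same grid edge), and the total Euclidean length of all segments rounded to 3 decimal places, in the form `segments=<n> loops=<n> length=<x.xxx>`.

segments=20 loops=2 length=14.843

cell (0,1): code 0100 → (0.627,2.000)–(1.000,1.587)
cell (0,2): code 1100 → (0.809,3.000)–(0.627,2.000)
cell (0,3): code 1000 → (1.000,3.296)–(0.809,3.000)
cell (0,6): code 0100 → (0.588,7.000)–(1.000,6.163)
cell (0,7): code 1100 → (0.631,8.000)–(0.588,7.000)
cell (0,8): code 1000 → (1.000,8.449)–(0.631,8.000)
cell (1,1): code 0110 → (1.000,1.587)–(2.000,1.870)
cell (1,3): code 1001 → (2.000,3.359)–(1.000,3.296)
cell (1,5): code 0100 → (1.223,6.000)–(2.000,5.203)
cell (1,6): code 1110 → (1.000,6.163)–(1.223,6.000)
cell (1,8): code 1001 → (2.000,8.681)–(1.000,8.449)
cell (2,1): code 0010 → (2.000,1.870)–(2.098,2.000)
cell (2,2): code 0011 → (2.098,2.000)–(2.122,3.000)
cell (2,3): code 0001 → (2.122,3.000)–(2.000,3.359)
cell (2,5): code 0010 → (2.000,5.203)–(2.962,6.000)
cell (2,6): code 0111 → (2.962,6.000)–(3.000,6.083)
cell (2,7): code 1011 → (3.000,7.509)–(2.850,8.000)
cell (2,8): code 0001 → (2.850,8.000)–(2.000,8.681)
cell (3,6): code 0010 → (3.000,6.083)–(3.150,7.000)
cell (3,7): code 0001 → (3.150,7.000)–(3.000,7.509)
total: 20 segments, chained into 2 closed loop(s), length Σ = 14.842983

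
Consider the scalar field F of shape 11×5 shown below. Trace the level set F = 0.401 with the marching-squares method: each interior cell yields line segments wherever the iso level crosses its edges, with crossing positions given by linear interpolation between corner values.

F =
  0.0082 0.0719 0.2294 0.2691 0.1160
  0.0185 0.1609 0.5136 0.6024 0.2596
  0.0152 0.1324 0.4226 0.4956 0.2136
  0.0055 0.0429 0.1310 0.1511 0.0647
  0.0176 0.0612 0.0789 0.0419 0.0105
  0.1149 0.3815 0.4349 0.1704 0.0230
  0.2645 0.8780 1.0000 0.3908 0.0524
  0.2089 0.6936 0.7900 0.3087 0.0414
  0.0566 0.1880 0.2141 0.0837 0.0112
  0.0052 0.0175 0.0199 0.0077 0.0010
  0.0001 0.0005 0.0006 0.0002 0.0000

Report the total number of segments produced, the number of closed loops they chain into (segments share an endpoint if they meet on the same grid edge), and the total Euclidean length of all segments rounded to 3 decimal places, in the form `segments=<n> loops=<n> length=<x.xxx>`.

segments=18 loops=2 length=14.637

cell (0,1): code 0100 → (0.604,2.000)–(1.000,1.681)
cell (0,2): code 1100 → (0.396,3.000)–(0.604,2.000)
cell (0,3): code 1000 → (1.000,3.588)–(0.396,3.000)
cell (1,1): code 0110 → (1.000,1.681)–(2.000,1.926)
cell (1,3): code 1001 → (2.000,3.335)–(1.000,3.588)
cell (2,1): code 0010 → (2.000,1.926)–(2.074,2.000)
cell (2,2): code 0011 → (2.074,2.000)–(2.275,3.000)
cell (2,3): code 0001 → (2.275,3.000)–(2.000,3.335)
cell (4,1): code 0100 → (4.905,2.000)–(5.000,1.365)
cell (4,2): code 1000 → (5.000,2.128)–(4.905,2.000)
cell (5,0): code 0100 → (5.039,1.000)–(6.000,0.222)
cell (5,1): code 1110 → (5.000,1.365)–(5.039,1.000)
cell (5,2): code 1001 → (6.000,2.983)–(5.000,2.128)
cell (6,0): code 0110 → (6.000,0.222)–(7.000,0.396)
cell (6,2): code 1001 → (7.000,2.808)–(6.000,2.983)
cell (7,0): code 0010 → (7.000,0.396)–(7.579,1.000)
cell (7,1): code 0011 → (7.579,1.000)–(7.675,2.000)
cell (7,2): code 0001 → (7.675,2.000)–(7.000,2.808)
total: 18 segments, chained into 2 closed loop(s), length Σ = 14.637270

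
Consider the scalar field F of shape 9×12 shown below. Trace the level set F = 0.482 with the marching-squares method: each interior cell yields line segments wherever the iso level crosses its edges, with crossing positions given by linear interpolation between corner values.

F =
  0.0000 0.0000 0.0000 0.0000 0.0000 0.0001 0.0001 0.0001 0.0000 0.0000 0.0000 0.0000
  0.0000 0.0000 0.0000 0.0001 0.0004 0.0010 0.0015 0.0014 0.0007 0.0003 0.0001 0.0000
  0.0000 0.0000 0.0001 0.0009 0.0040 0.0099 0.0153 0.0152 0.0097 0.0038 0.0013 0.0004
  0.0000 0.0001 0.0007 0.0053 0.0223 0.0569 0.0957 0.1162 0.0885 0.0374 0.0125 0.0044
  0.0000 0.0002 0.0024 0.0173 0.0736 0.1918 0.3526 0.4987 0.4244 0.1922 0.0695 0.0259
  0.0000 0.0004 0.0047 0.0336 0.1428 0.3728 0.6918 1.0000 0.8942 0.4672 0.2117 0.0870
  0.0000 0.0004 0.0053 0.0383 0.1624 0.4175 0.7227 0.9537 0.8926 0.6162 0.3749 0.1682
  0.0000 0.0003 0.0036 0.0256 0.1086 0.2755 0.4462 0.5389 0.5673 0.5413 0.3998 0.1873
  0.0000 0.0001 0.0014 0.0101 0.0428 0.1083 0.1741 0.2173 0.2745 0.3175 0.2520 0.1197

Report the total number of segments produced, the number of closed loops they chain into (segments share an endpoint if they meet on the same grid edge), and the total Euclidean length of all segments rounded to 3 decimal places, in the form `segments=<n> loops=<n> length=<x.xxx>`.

cell (3,6): code 0100 → (3.956,7.000)–(4.000,6.886)
cell (3,7): code 1000 → (4.000,7.225)–(3.956,7.000)
cell (4,5): code 0100 → (4.381,6.000)–(5.000,5.342)
cell (4,6): code 1110 → (4.000,6.886)–(4.381,6.000)
cell (4,7): code 1101 → (4.123,8.000)–(4.000,7.225)
cell (4,8): code 1000 → (5.000,8.965)–(4.123,8.000)
cell (5,5): code 0110 → (5.000,5.342)–(6.000,5.211)
cell (5,8): code 1101 → (5.099,9.000)–(5.000,8.965)
cell (5,9): code 1000 → (6.000,9.556)–(5.099,9.000)
cell (6,5): code 0010 → (6.000,5.211)–(6.871,6.000)
cell (6,6): code 0111 → (6.871,6.000)–(7.000,6.386)
cell (6,9): code 1001 → (7.000,9.419)–(6.000,9.556)
cell (7,6): code 0010 → (7.000,6.386)–(7.177,7.000)
cell (7,7): code 0011 → (7.177,7.000)–(7.291,8.000)
cell (7,8): code 0011 → (7.291,8.000)–(7.265,9.000)
cell (7,9): code 0001 → (7.265,9.000)–(7.000,9.419)
total: 16 segments, chained into 1 closed loop(s), length Σ = 12.212973

segments=16 loops=1 length=12.213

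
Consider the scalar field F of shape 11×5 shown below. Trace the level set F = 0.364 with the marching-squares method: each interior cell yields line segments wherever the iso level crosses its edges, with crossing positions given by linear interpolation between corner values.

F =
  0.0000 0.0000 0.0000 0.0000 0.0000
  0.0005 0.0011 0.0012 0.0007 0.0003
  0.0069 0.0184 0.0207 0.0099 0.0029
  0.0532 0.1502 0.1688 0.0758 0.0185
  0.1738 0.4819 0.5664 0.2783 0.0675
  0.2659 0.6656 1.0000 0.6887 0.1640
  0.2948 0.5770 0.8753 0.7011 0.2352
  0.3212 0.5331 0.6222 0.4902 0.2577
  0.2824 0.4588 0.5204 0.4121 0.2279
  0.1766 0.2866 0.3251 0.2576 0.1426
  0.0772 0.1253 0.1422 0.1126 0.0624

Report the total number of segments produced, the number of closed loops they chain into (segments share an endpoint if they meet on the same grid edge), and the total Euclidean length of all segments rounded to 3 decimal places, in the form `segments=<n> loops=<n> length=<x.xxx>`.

cell (3,0): code 0100 → (3.645,1.000)–(4.000,0.617)
cell (3,1): code 1100 → (3.491,2.000)–(3.645,1.000)
cell (3,2): code 1000 → (4.000,2.703)–(3.491,2.000)
cell (4,0): code 0110 → (4.000,0.617)–(5.000,0.245)
cell (4,2): code 1101 → (4.209,3.000)–(4.000,2.703)
cell (4,3): code 1000 → (5.000,3.619)–(4.209,3.000)
cell (5,0): code 0110 → (5.000,0.245)–(6.000,0.245)
cell (5,3): code 1001 → (6.000,3.724)–(5.000,3.619)
cell (6,0): code 0110 → (6.000,0.245)–(7.000,0.202)
cell (6,3): code 1001 → (7.000,3.543)–(6.000,3.724)
cell (7,0): code 0110 → (7.000,0.202)–(8.000,0.463)
cell (7,3): code 1001 → (8.000,3.261)–(7.000,3.543)
cell (8,0): code 0010 → (8.000,0.463)–(8.551,1.000)
cell (8,1): code 0011 → (8.551,1.000)–(8.801,2.000)
cell (8,2): code 0011 → (8.801,2.000)–(8.311,3.000)
cell (8,3): code 0001 → (8.311,3.000)–(8.000,3.261)
total: 16 segments, chained into 1 closed loop(s), length Σ = 14.251216

segments=16 loops=1 length=14.251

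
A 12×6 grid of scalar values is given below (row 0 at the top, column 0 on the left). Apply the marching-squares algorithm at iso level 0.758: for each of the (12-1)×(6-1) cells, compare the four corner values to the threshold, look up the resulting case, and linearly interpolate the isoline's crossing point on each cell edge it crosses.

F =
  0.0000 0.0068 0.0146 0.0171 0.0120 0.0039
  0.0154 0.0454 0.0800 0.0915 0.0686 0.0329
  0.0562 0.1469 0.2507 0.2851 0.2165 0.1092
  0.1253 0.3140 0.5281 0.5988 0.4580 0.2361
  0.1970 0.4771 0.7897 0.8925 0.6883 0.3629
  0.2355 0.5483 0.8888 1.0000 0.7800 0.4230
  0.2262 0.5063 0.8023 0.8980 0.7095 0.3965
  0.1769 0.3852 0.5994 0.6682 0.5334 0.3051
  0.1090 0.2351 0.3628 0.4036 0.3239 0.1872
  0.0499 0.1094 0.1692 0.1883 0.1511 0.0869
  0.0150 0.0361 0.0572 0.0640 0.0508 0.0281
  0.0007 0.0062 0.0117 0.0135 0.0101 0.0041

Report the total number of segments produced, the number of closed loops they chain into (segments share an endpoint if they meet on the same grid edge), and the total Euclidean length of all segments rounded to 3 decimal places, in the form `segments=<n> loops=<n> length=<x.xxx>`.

cell (3,1): code 0100 → (3.879,2.000)–(4.000,1.899)
cell (3,2): code 1100 → (3.542,3.000)–(3.879,2.000)
cell (3,3): code 1000 → (4.000,3.659)–(3.542,3.000)
cell (4,1): code 0110 → (4.000,1.899)–(5.000,1.616)
cell (4,3): code 1101 → (4.760,4.000)–(4.000,3.659)
cell (4,4): code 1000 → (5.000,4.062)–(4.760,4.000)
cell (5,1): code 0110 → (5.000,1.616)–(6.000,1.850)
cell (5,3): code 1011 → (6.000,3.743)–(5.312,4.000)
cell (5,4): code 0001 → (5.312,4.000)–(5.000,4.062)
cell (6,1): code 0010 → (6.000,1.850)–(6.218,2.000)
cell (6,2): code 0011 → (6.218,2.000)–(6.609,3.000)
cell (6,3): code 0001 → (6.609,3.000)–(6.000,3.743)
total: 12 segments, chained into 1 closed loop(s), length Σ = 8.514217

segments=12 loops=1 length=8.514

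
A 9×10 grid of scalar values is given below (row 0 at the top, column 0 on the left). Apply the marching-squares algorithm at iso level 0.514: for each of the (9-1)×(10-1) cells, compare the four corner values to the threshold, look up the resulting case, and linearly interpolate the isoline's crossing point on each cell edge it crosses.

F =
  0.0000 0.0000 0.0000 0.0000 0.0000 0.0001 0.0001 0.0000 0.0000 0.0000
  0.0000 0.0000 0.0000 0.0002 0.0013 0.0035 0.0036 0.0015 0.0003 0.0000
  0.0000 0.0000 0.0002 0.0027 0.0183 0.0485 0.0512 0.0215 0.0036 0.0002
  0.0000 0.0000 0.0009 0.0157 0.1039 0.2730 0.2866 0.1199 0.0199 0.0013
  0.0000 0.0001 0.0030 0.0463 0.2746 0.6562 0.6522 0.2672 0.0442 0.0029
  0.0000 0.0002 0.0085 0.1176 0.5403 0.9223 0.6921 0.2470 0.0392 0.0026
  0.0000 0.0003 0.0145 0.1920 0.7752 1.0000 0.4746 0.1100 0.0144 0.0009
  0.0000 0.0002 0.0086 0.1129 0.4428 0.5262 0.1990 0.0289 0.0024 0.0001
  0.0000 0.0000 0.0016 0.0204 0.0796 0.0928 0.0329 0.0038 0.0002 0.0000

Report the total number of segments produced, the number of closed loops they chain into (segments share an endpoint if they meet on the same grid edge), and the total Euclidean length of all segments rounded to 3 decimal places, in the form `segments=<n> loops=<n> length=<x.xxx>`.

segments=14 loops=1 length=9.760

cell (3,4): code 0100 → (3.629,5.000)–(4.000,4.627)
cell (3,5): code 1100 → (3.622,6.000)–(3.629,5.000)
cell (3,6): code 1000 → (4.000,6.359)–(3.622,6.000)
cell (4,3): code 0100 → (4.901,4.000)–(5.000,3.938)
cell (4,4): code 1110 → (4.000,4.627)–(4.901,4.000)
cell (4,6): code 1001 → (5.000,6.400)–(4.000,6.359)
cell (5,3): code 0110 → (5.000,3.938)–(6.000,3.552)
cell (5,5): code 1011 → (6.000,5.925)–(5.819,6.000)
cell (5,6): code 0001 → (5.819,6.000)–(5.000,6.400)
cell (6,3): code 0010 → (6.000,3.552)–(6.786,4.000)
cell (6,4): code 0111 → (6.786,4.000)–(7.000,4.854)
cell (6,5): code 1001 → (7.000,5.037)–(6.000,5.925)
cell (7,4): code 0010 → (7.000,4.854)–(7.028,5.000)
cell (7,5): code 0001 → (7.028,5.000)–(7.000,5.037)
total: 14 segments, chained into 1 closed loop(s), length Σ = 9.759634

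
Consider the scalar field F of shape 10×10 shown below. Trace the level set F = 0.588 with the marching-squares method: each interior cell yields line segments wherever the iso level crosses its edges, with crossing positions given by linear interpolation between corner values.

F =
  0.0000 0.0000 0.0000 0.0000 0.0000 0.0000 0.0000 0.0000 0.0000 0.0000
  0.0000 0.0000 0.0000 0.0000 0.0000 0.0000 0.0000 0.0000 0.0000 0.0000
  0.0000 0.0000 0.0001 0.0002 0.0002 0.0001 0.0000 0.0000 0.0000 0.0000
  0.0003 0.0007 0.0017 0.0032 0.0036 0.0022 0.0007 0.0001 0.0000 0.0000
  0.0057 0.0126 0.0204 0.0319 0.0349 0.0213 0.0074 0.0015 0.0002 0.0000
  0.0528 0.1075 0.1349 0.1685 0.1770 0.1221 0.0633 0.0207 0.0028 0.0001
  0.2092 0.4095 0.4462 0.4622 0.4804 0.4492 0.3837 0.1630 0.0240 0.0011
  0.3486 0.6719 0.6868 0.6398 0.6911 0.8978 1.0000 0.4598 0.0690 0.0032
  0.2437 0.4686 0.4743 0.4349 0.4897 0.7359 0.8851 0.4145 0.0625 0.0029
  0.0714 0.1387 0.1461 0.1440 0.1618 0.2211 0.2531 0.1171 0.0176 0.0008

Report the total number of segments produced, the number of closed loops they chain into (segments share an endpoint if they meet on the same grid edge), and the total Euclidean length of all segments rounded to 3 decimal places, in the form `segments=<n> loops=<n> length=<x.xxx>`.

cell (6,0): code 0100 → (6.680,1.000)–(7.000,0.740)
cell (6,1): code 1100 → (6.589,2.000)–(6.680,1.000)
cell (6,2): code 1100 → (6.708,3.000)–(6.589,2.000)
cell (6,3): code 1100 → (6.511,4.000)–(6.708,3.000)
cell (6,4): code 1100 → (6.309,5.000)–(6.511,4.000)
cell (6,5): code 1100 → (6.331,6.000)–(6.309,5.000)
cell (6,6): code 1000 → (7.000,6.763)–(6.331,6.000)
cell (7,0): code 0010 → (7.000,0.740)–(7.413,1.000)
cell (7,1): code 0011 → (7.413,1.000)–(7.465,2.000)
cell (7,2): code 0011 → (7.465,2.000)–(7.253,3.000)
cell (7,3): code 0011 → (7.253,3.000)–(7.512,4.000)
cell (7,4): code 0111 → (7.512,4.000)–(8.000,4.399)
cell (7,6): code 1001 → (8.000,6.631)–(7.000,6.763)
cell (8,4): code 0010 → (8.000,4.399)–(8.287,5.000)
cell (8,5): code 0011 → (8.287,5.000)–(8.470,6.000)
cell (8,6): code 0001 → (8.470,6.000)–(8.000,6.631)
total: 16 segments, chained into 1 closed loop(s), length Σ = 14.129719

segments=16 loops=1 length=14.130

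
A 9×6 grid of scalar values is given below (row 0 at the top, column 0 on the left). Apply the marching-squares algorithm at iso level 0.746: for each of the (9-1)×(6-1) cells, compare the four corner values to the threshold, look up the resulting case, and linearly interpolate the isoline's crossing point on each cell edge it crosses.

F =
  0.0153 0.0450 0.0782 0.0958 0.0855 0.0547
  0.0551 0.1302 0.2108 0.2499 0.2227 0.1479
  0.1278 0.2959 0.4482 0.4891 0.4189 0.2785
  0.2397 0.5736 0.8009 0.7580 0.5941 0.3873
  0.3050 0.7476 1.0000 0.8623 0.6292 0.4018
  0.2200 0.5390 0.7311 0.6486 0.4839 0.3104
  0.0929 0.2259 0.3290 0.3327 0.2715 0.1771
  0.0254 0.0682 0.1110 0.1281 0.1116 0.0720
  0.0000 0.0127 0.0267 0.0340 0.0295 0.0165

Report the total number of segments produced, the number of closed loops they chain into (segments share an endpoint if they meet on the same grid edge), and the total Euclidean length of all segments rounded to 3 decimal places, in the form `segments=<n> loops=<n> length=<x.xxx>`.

cell (2,1): code 0100 → (2.844,2.000)–(3.000,1.758)
cell (2,2): code 1100 → (2.955,3.000)–(2.844,2.000)
cell (2,3): code 1000 → (3.000,3.073)–(2.955,3.000)
cell (3,0): code 0100 → (3.991,1.000)–(4.000,0.996)
cell (3,1): code 1110 → (3.000,1.758)–(3.991,1.000)
cell (3,3): code 1001 → (4.000,3.499)–(3.000,3.073)
cell (4,0): code 0010 → (4.000,0.996)–(4.008,1.000)
cell (4,1): code 0011 → (4.008,1.000)–(4.945,2.000)
cell (4,2): code 0011 → (4.945,2.000)–(4.544,3.000)
cell (4,3): code 0001 → (4.544,3.000)–(4.000,3.499)
total: 10 segments, chained into 1 closed loop(s), length Σ = 6.918039

segments=10 loops=1 length=6.918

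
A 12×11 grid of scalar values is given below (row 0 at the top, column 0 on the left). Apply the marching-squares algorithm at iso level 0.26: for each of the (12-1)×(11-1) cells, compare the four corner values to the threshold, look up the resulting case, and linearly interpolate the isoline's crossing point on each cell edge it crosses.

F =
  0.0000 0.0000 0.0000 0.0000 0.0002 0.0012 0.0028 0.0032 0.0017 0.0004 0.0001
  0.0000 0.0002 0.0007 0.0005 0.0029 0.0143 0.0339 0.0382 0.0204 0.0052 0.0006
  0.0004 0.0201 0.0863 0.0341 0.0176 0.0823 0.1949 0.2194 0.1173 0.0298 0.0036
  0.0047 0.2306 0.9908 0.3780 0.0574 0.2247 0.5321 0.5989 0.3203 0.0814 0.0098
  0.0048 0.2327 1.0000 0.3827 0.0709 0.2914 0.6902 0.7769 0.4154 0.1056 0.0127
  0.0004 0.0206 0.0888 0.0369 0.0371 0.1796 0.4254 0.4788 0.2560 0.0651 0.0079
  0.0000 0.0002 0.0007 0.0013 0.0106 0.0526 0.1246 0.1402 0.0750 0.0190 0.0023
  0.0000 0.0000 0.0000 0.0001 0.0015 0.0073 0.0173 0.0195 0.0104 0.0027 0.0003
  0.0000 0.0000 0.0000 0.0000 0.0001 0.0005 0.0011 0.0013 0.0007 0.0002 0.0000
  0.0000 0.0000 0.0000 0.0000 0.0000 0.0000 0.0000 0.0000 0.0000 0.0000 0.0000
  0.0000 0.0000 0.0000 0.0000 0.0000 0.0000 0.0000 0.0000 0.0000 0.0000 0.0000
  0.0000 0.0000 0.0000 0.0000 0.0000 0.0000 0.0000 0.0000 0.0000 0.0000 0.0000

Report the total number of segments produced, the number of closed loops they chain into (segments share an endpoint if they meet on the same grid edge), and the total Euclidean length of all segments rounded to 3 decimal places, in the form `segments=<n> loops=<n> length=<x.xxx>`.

cell (2,1): code 0100 → (2.192,2.000)–(3.000,1.039)
cell (2,2): code 1100 → (2.657,3.000)–(2.192,2.000)
cell (2,3): code 1000 → (3.000,3.368)–(2.657,3.000)
cell (2,5): code 0100 → (2.193,6.000)–(3.000,5.115)
cell (2,6): code 1100 → (2.107,7.000)–(2.193,6.000)
cell (2,7): code 1100 → (2.703,8.000)–(2.107,7.000)
cell (2,8): code 1000 → (3.000,8.252)–(2.703,8.000)
cell (3,1): code 0110 → (3.000,1.039)–(4.000,1.036)
cell (3,3): code 1001 → (4.000,3.394)–(3.000,3.368)
cell (3,4): code 0100 → (3.529,5.000)–(4.000,4.858)
cell (3,5): code 1110 → (3.000,5.115)–(3.529,5.000)
cell (3,8): code 1001 → (4.000,8.502)–(3.000,8.252)
cell (4,1): code 0010 → (4.000,1.036)–(4.812,2.000)
cell (4,2): code 0011 → (4.812,2.000)–(4.355,3.000)
cell (4,3): code 0001 → (4.355,3.000)–(4.000,3.394)
cell (4,4): code 0010 → (4.000,4.858)–(4.281,5.000)
cell (4,5): code 0111 → (4.281,5.000)–(5.000,5.327)
cell (4,7): code 1011 → (5.000,7.982)–(4.975,8.000)
cell (4,8): code 0001 → (4.975,8.000)–(4.000,8.502)
cell (5,5): code 0010 → (5.000,5.327)–(5.550,6.000)
cell (5,6): code 0011 → (5.550,6.000)–(5.646,7.000)
cell (5,7): code 0001 → (5.646,7.000)–(5.000,7.982)
total: 22 segments, chained into 2 closed loop(s), length Σ = 18.853056

segments=22 loops=2 length=18.853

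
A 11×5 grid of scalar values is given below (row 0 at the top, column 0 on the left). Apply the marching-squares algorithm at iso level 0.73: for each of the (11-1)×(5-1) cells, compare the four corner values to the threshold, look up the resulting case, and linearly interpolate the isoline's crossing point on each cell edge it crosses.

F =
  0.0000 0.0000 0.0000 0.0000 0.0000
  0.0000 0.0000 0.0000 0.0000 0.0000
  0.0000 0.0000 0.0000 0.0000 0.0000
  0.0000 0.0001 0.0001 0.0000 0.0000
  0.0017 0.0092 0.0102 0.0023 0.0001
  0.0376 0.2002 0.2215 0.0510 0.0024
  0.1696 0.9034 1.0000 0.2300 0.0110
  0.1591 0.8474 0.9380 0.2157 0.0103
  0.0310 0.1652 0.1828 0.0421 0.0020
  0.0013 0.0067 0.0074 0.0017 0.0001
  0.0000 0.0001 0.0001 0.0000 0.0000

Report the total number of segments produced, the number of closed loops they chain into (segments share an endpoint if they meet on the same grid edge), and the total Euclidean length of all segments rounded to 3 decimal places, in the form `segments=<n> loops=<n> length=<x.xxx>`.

segments=8 loops=1 length=5.490

cell (5,0): code 0100 → (5.753,1.000)–(6.000,0.764)
cell (5,1): code 1100 → (5.653,2.000)–(5.753,1.000)
cell (5,2): code 1000 → (6.000,2.351)–(5.653,2.000)
cell (6,0): code 0110 → (6.000,0.764)–(7.000,0.829)
cell (6,2): code 1001 → (7.000,2.288)–(6.000,2.351)
cell (7,0): code 0010 → (7.000,0.829)–(7.172,1.000)
cell (7,1): code 0011 → (7.172,1.000)–(7.275,2.000)
cell (7,2): code 0001 → (7.275,2.000)–(7.000,2.288)
total: 8 segments, chained into 1 closed loop(s), length Σ = 5.489957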